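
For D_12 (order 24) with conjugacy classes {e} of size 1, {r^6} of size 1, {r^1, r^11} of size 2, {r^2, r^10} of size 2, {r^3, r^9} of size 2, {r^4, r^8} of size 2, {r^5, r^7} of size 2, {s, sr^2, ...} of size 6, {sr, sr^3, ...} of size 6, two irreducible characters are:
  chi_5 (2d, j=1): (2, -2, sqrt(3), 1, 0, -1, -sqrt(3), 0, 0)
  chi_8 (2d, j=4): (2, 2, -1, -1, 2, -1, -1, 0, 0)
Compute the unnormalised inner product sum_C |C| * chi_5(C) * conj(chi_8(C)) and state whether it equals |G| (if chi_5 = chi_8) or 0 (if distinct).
Sum = 0; so <chi_5, chi_8> = 0 (distinct irreducibles are orthogonal).

Justification: Compute term by term over conjugacy classes (|C| * chi_5(C) * conj(chi_8(C))):
  1*(2)*conj(2) + 1*(-2)*conj(2) + 2*(sqrt(3))*conj(-1) + 2*(1)*conj(-1) + 2*(0)*conj(2) + 2*(-1)*conj(-1) + 2*(-sqrt(3))*conj(-1) + 6*(0)*conj(0) + 6*(0)*conj(0)
  = (4) + (-4) + (-2*sqrt(3)) + (-2) + (0) + (2) + (2*sqrt(3)) + (0) + (0)
  = 0.
Dividing by |G| = 24 gives 0/24 = 0, matching the row-orthogonality relation <chi_5, chi_8> = [chi_5 = chi_8].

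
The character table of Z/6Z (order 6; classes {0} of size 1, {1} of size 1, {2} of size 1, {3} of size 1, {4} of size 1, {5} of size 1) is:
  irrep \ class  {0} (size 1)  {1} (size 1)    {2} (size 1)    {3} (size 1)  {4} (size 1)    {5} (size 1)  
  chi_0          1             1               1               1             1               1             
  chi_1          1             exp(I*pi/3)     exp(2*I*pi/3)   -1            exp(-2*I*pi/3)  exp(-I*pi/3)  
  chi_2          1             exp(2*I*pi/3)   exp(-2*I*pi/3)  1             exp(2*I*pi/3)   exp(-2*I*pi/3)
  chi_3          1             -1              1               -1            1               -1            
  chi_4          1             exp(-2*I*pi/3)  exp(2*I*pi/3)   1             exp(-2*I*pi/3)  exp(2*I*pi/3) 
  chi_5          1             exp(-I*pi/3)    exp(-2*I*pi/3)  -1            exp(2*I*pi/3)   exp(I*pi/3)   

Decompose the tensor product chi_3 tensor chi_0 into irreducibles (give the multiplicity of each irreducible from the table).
chi_3 tensor chi_0 = chi_3 (all other irreducibles have multiplicity 0).

The character of a tensor product is the pointwise product (chi_3 * chi_0)(C) = chi_3(C) * chi_0(C):
  {0}: (1)*(1), {1}: (-1)*(1), {2}: (1)*(1), {3}: (-1)*(1), {4}: (1)*(1), {5}: (-1)*(1)
so (chi_3 * chi_0) takes values
  {0} -> 1, {1} -> -1, {2} -> 1, {3} -> -1, {4} -> 1, {5} -> -1.
Now take the inner product of this character with each irreducible chi from the table, <chi_3*chi_0, chi> = (1/6) sum_C |C| (chi_3*chi_0)(C) conj(chi(C)):
  <chi_3*chi_0, chi_0> = (1/6)[1*(1)*conj(1) + 1*(-1)*conj(1) + 1*(1)*conj(1) + 1*(-1)*conj(1) + 1*(1)*conj(1) + 1*(-1)*conj(1)]
      = (1/6)[(1) + (-1) + (1) + (-1) + (1) + (-1)] = 0/6 = 0
  <chi_3*chi_0, chi_1> = (1/6)[1*(1)*conj(1) + 1*(-1)*conj(exp(I*pi/3)) + 1*(1)*conj(exp(2*I*pi/3)) + 1*(-1)*conj(-1) + 1*(1)*conj(exp(-2*I*pi/3)) + 1*(-1)*conj(exp(-I*pi/3))]
      = (1/6)[(1) + (-exp(-I*pi/3)) + (exp(-2*I*pi/3)) + (1) + (exp(2*I*pi/3)) + (-exp(I*pi/3))] = 0/6 = 0
  <chi_3*chi_0, chi_2> = (1/6)[1*(1)*conj(1) + 1*(-1)*conj(exp(2*I*pi/3)) + 1*(1)*conj(exp(-2*I*pi/3)) + 1*(-1)*conj(1) + 1*(1)*conj(exp(2*I*pi/3)) + 1*(-1)*conj(exp(-2*I*pi/3))]
      = (1/6)[(1) + (-exp(-2*I*pi/3)) + (exp(2*I*pi/3)) + (-1) + (exp(-2*I*pi/3)) + (-exp(2*I*pi/3))] = 0/6 = 0
  <chi_3*chi_0, chi_3> = (1/6)[1*(1)*conj(1) + 1*(-1)*conj(-1) + 1*(1)*conj(1) + 1*(-1)*conj(-1) + 1*(1)*conj(1) + 1*(-1)*conj(-1)]
      = (1/6)[(1) + (1) + (1) + (1) + (1) + (1)] = 6/6 = 1
  <chi_3*chi_0, chi_4> = (1/6)[1*(1)*conj(1) + 1*(-1)*conj(exp(-2*I*pi/3)) + 1*(1)*conj(exp(2*I*pi/3)) + 1*(-1)*conj(1) + 1*(1)*conj(exp(-2*I*pi/3)) + 1*(-1)*conj(exp(2*I*pi/3))]
      = (1/6)[(1) + (-exp(2*I*pi/3)) + (exp(-2*I*pi/3)) + (-1) + (exp(2*I*pi/3)) + (-exp(-2*I*pi/3))] = 0/6 = 0
  <chi_3*chi_0, chi_5> = (1/6)[1*(1)*conj(1) + 1*(-1)*conj(exp(-I*pi/3)) + 1*(1)*conj(exp(-2*I*pi/3)) + 1*(-1)*conj(-1) + 1*(1)*conj(exp(2*I*pi/3)) + 1*(-1)*conj(exp(I*pi/3))]
      = (1/6)[(1) + (-exp(I*pi/3)) + (exp(2*I*pi/3)) + (1) + (exp(-2*I*pi/3)) + (-exp(-I*pi/3))] = 0/6 = 0
(Exp terms are combined using exp(i*s)*conj(exp(i*t)) = exp(i*(s-t)), and sums of them are collapsed using the identity that for every m > 1 the m distinct m-th roots of unity sum to 0, e.g. 1 + exp(2*I*pi/3) + exp(-2*I*pi/3) = 0.)
Hence the multiplicities are chi_3: 1. Dimension check: dim(chi_3)*dim(chi_0) = 1*1 = 1 and sum (mult * dim) = 1*1 = 1.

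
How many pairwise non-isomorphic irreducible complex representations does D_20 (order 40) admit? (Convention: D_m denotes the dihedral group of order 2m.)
13

Proof sketch: The number of irreducible complex representations of a finite group equals its number of conjugacy classes. D_20 has 13 conjugacy classes (n/2 + 3 for n even), so D_20 (order 40) has exactly 13 irreducible complex representations.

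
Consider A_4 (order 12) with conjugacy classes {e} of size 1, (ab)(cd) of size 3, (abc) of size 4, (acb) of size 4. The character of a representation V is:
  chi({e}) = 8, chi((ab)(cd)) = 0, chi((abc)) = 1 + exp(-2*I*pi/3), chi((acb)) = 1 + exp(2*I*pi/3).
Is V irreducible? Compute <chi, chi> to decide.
Not irreducible (reducible): <chi, chi> = 6 > 1.

Solution. <chi, chi> = (1/|G|) sum_C |C| * |chi(C)|^2 = (1/12)[1*|8|^2 + 3*|0|^2 + 4*|1 + exp(-2*I*pi/3)|^2 + 4*|1 + exp(2*I*pi/3)|^2]
  = (1/12)[(64) + (0) + (4) + (4)] = 72/12 = 6.
(Exp terms are combined using exp(i*s)*conj(exp(i*t)) = exp(i*(s-t)), and sums of them are collapsed using the identity that for every m > 1 the m distinct m-th roots of unity sum to 0, e.g. 1 + exp(2*I*pi/3) + exp(-2*I*pi/3) = 0.)
A character is irreducible iff <chi, chi> = 1, so this representation is reducible.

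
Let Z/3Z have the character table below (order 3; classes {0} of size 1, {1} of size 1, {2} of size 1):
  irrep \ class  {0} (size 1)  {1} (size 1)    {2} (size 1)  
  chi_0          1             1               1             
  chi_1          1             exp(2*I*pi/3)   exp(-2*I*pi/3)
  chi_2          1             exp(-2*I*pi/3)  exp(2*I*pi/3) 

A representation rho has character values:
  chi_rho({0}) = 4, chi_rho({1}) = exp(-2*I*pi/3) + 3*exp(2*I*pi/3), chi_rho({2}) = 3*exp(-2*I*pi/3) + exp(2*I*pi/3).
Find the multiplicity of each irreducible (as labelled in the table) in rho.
Multiplicities: chi_0: 0, chi_1: 3, chi_2: 1.

Proof sketch: Use <chi_rho, chi> = (1/|G|) sum_C |C| * chi_rho(C) * conj(chi(C)) with |G| = 3 for each irreducible chi in the table:
  <chi_rho, chi_0> = (1/3)[1*(4)*conj(1) + 1*(exp(-2*I*pi/3) + 3*exp(2*I*pi/3))*conj(1) + 1*(3*exp(-2*I*pi/3) + exp(2*I*pi/3))*conj(1)]
      = (1/3)[(4) + (exp(-2*I*pi/3) + 3*exp(2*I*pi/3)) + (3*exp(-2*I*pi/3) + exp(2*I*pi/3))] = 0/3 = 0
  <chi_rho, chi_1> = (1/3)[1*(4)*conj(1) + 1*(exp(-2*I*pi/3) + 3*exp(2*I*pi/3))*conj(exp(2*I*pi/3)) + 1*(3*exp(-2*I*pi/3) + exp(2*I*pi/3))*conj(exp(-2*I*pi/3))]
      = (1/3)[(4) + (3 + exp(2*I*pi/3)) + (3 + exp(-2*I*pi/3))] = 9/3 = 3
  <chi_rho, chi_2> = (1/3)[1*(4)*conj(1) + 1*(exp(-2*I*pi/3) + 3*exp(2*I*pi/3))*conj(exp(-2*I*pi/3)) + 1*(3*exp(-2*I*pi/3) + exp(2*I*pi/3))*conj(exp(2*I*pi/3))]
      = (1/3)[(4) + (1 + 3*exp(-2*I*pi/3)) + (1 + 3*exp(2*I*pi/3))] = 3/3 = 1
(Exp terms are combined using exp(i*s)*conj(exp(i*t)) = exp(i*(s-t)), and sums of them are collapsed using the identity that for every m > 1 the m distinct m-th roots of unity sum to 0, e.g. 1 + exp(2*I*pi/3) + exp(-2*I*pi/3) = 0.)
Dimension check: dim(rho) = sum (mult * dim) = 0*1 + 3*1 + 1*1 = 4 = chi_rho(e) = 4.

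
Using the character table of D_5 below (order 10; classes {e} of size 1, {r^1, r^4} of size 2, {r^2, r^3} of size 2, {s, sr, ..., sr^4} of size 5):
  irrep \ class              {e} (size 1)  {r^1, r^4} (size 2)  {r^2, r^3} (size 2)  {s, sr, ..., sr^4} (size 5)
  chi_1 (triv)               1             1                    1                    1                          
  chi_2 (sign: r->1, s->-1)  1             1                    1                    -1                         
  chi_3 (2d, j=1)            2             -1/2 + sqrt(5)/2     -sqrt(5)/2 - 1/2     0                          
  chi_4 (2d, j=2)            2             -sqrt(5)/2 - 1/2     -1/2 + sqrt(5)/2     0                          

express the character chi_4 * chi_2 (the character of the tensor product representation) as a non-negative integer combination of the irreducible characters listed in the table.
chi_4 tensor chi_2 = chi_4 (all other irreducibles have multiplicity 0).

Justification: The character of a tensor product is the pointwise product (chi_4 * chi_2)(C) = chi_4(C) * chi_2(C):
  {e}: (2)*(1), {r^1, r^4}: (-sqrt(5)/2 - 1/2)*(1), {r^2, r^3}: (-1/2 + sqrt(5)/2)*(1), {s, sr, ..., sr^4}: (0)*(-1)
so (chi_4 * chi_2) takes values
  {e} -> 2, {r^1, r^4} -> -sqrt(5)/2 - 1/2, {r^2, r^3} -> -1/2 + sqrt(5)/2, {s, sr, ..., sr^4} -> 0.
Now take the inner product of this character with each irreducible chi from the table, <chi_4*chi_2, chi> = (1/10) sum_C |C| (chi_4*chi_2)(C) conj(chi(C)):
  <chi_4*chi_2, chi_1> = (1/10)[1*(2)*conj(1) + 2*(-sqrt(5)/2 - 1/2)*conj(1) + 2*(-1/2 + sqrt(5)/2)*conj(1) + 5*(0)*conj(1)]
      = (1/10)[(2) + (-sqrt(5) - 1) + (-1 + sqrt(5)) + (0)] = 0/10 = 0
  <chi_4*chi_2, chi_2> = (1/10)[1*(2)*conj(1) + 2*(-sqrt(5)/2 - 1/2)*conj(1) + 2*(-1/2 + sqrt(5)/2)*conj(1) + 5*(0)*conj(-1)]
      = (1/10)[(2) + (-sqrt(5) - 1) + (-1 + sqrt(5)) + (0)] = 0/10 = 0
  <chi_4*chi_2, chi_3> = (1/10)[1*(2)*conj(2) + 2*(-sqrt(5)/2 - 1/2)*conj(-1/2 + sqrt(5)/2) + 2*(-1/2 + sqrt(5)/2)*conj(-sqrt(5)/2 - 1/2) + 5*(0)*conj(0)]
      = (1/10)[(4) + (-2) + (-2) + (0)] = 0/10 = 0
  <chi_4*chi_2, chi_4> = (1/10)[1*(2)*conj(2) + 2*(-sqrt(5)/2 - 1/2)*conj(-sqrt(5)/2 - 1/2) + 2*(-1/2 + sqrt(5)/2)*conj(-1/2 + sqrt(5)/2) + 5*(0)*conj(0)]
      = (1/10)[(4) + (sqrt(5) + 3) + (3 - sqrt(5)) + (0)] = 10/10 = 1
Hence the multiplicities are chi_4: 1. Dimension check: dim(chi_4)*dim(chi_2) = 2*1 = 2 and sum (mult * dim) = 1*2 = 2.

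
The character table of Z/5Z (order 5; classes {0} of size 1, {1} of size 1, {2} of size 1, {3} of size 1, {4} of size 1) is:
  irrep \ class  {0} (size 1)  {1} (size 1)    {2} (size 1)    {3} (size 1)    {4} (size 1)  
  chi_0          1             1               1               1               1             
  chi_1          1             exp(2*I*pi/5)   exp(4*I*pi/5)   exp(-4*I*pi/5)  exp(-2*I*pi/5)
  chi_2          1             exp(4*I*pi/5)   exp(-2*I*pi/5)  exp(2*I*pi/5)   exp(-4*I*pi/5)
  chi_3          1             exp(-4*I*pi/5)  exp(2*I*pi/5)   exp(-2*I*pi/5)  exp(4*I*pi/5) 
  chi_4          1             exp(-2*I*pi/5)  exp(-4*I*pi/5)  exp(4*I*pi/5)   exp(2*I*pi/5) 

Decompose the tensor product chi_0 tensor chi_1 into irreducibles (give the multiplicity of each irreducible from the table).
chi_0 tensor chi_1 = chi_1 (all other irreducibles have multiplicity 0).

Argument: The character of a tensor product is the pointwise product (chi_0 * chi_1)(C) = chi_0(C) * chi_1(C):
  {0}: (1)*(1), {1}: (1)*(exp(2*I*pi/5)), {2}: (1)*(exp(4*I*pi/5)), {3}: (1)*(exp(-4*I*pi/5)), {4}: (1)*(exp(-2*I*pi/5))
so (chi_0 * chi_1) takes values
  {0} -> 1, {1} -> exp(2*I*pi/5), {2} -> exp(4*I*pi/5), {3} -> exp(-4*I*pi/5), {4} -> exp(-2*I*pi/5).
Now take the inner product of this character with each irreducible chi from the table, <chi_0*chi_1, chi> = (1/5) sum_C |C| (chi_0*chi_1)(C) conj(chi(C)):
  <chi_0*chi_1, chi_0> = (1/5)[1*(1)*conj(1) + 1*(exp(2*I*pi/5))*conj(1) + 1*(exp(4*I*pi/5))*conj(1) + 1*(exp(-4*I*pi/5))*conj(1) + 1*(exp(-2*I*pi/5))*conj(1)]
      = (1/5)[(1) + (exp(2*I*pi/5)) + (exp(4*I*pi/5)) + (exp(-4*I*pi/5)) + (exp(-2*I*pi/5))] = 0/5 = 0
  <chi_0*chi_1, chi_1> = (1/5)[1*(1)*conj(1) + 1*(exp(2*I*pi/5))*conj(exp(2*I*pi/5)) + 1*(exp(4*I*pi/5))*conj(exp(4*I*pi/5)) + 1*(exp(-4*I*pi/5))*conj(exp(-4*I*pi/5)) + 1*(exp(-2*I*pi/5))*conj(exp(-2*I*pi/5))]
      = (1/5)[(1) + (1) + (1) + (1) + (1)] = 5/5 = 1
  <chi_0*chi_1, chi_2> = (1/5)[1*(1)*conj(1) + 1*(exp(2*I*pi/5))*conj(exp(4*I*pi/5)) + 1*(exp(4*I*pi/5))*conj(exp(-2*I*pi/5)) + 1*(exp(-4*I*pi/5))*conj(exp(2*I*pi/5)) + 1*(exp(-2*I*pi/5))*conj(exp(-4*I*pi/5))]
      = (1/5)[(1) + (exp(-2*I*pi/5)) + (exp(-4*I*pi/5)) + (exp(4*I*pi/5)) + (exp(2*I*pi/5))] = 0/5 = 0
  <chi_0*chi_1, chi_3> = (1/5)[1*(1)*conj(1) + 1*(exp(2*I*pi/5))*conj(exp(-4*I*pi/5)) + 1*(exp(4*I*pi/5))*conj(exp(2*I*pi/5)) + 1*(exp(-4*I*pi/5))*conj(exp(-2*I*pi/5)) + 1*(exp(-2*I*pi/5))*conj(exp(4*I*pi/5))]
      = (1/5)[(1) + (exp(-4*I*pi/5)) + (exp(2*I*pi/5)) + (exp(-2*I*pi/5)) + (exp(4*I*pi/5))] = 0/5 = 0
  <chi_0*chi_1, chi_4> = (1/5)[1*(1)*conj(1) + 1*(exp(2*I*pi/5))*conj(exp(-2*I*pi/5)) + 1*(exp(4*I*pi/5))*conj(exp(-4*I*pi/5)) + 1*(exp(-4*I*pi/5))*conj(exp(4*I*pi/5)) + 1*(exp(-2*I*pi/5))*conj(exp(2*I*pi/5))]
      = (1/5)[(1) + (exp(4*I*pi/5)) + (exp(-2*I*pi/5)) + (exp(2*I*pi/5)) + (exp(-4*I*pi/5))] = 0/5 = 0
(Exp terms are combined using exp(i*s)*conj(exp(i*t)) = exp(i*(s-t)), and sums of them are collapsed using the identity that for every m > 1 the m distinct m-th roots of unity sum to 0, e.g. 1 + exp(2*I*pi/3) + exp(-2*I*pi/3) = 0.)
Hence the multiplicities are chi_1: 1. Dimension check: dim(chi_0)*dim(chi_1) = 1*1 = 1 and sum (mult * dim) = 1*1 = 1.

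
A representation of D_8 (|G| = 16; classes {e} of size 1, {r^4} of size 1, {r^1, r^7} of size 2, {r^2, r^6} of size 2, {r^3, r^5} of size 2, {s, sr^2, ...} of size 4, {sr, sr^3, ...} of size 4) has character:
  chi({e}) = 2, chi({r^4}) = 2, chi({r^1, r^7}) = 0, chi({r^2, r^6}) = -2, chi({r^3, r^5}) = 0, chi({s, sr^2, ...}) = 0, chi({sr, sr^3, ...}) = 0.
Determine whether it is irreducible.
Irreducible: <chi, chi> = 1.

Argument: <chi, chi> = (1/|G|) sum_C |C| * |chi(C)|^2 = (1/16)[1*|2|^2 + 1*|2|^2 + 2*|0|^2 + 2*|-2|^2 + 2*|0|^2 + 4*|0|^2 + 4*|0|^2]
  = (1/16)[(4) + (4) + (0) + (8) + (0) + (0) + (0)] = 16/16 = 1.
A character is irreducible iff <chi, chi> = 1, so this representation is irreducible.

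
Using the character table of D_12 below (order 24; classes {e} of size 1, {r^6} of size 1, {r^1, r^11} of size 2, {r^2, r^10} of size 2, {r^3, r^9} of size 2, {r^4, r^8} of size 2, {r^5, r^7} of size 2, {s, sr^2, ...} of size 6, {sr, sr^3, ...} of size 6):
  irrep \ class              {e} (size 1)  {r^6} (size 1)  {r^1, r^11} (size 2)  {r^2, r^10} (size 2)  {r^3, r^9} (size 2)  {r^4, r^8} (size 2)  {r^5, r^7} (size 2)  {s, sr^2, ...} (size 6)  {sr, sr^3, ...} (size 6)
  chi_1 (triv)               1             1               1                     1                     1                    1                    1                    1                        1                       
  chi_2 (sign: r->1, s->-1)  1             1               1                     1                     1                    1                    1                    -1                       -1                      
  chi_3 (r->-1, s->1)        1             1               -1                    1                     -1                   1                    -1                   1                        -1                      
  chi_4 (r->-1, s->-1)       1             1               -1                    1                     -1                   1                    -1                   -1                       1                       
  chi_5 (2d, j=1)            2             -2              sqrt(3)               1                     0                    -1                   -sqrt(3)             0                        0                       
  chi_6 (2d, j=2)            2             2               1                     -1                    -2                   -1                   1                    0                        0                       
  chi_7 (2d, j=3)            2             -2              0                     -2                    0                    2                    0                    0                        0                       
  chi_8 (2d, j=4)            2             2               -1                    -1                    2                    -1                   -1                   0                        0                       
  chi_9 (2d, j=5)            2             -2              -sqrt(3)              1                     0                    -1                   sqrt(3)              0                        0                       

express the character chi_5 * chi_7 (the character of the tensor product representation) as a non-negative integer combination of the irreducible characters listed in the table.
chi_5 tensor chi_7 = chi_6 + chi_8 (all other irreducibles have multiplicity 0).

Derivation: The character of a tensor product is the pointwise product (chi_5 * chi_7)(C) = chi_5(C) * chi_7(C):
  {e}: (2)*(2), {r^6}: (-2)*(-2), {r^1, r^11}: (sqrt(3))*(0), {r^2, r^10}: (1)*(-2), {r^3, r^9}: (0)*(0), {r^4, r^8}: (-1)*(2), {r^5, r^7}: (-sqrt(3))*(0), {s, sr^2, ...}: (0)*(0), {sr, sr^3, ...}: (0)*(0)
so (chi_5 * chi_7) takes values
  {e} -> 4, {r^6} -> 4, {r^1, r^11} -> 0, {r^2, r^10} -> -2, {r^3, r^9} -> 0, {r^4, r^8} -> -2, {r^5, r^7} -> 0, {s, sr^2, ...} -> 0, {sr, sr^3, ...} -> 0.
Now take the inner product of this character with each irreducible chi from the table, <chi_5*chi_7, chi> = (1/24) sum_C |C| (chi_5*chi_7)(C) conj(chi(C)):
  <chi_5*chi_7, chi_1> = (1/24)[1*(4)*conj(1) + 1*(4)*conj(1) + 2*(0)*conj(1) + 2*(-2)*conj(1) + 2*(0)*conj(1) + 2*(-2)*conj(1) + 2*(0)*conj(1) + 6*(0)*conj(1) + 6*(0)*conj(1)]
      = (1/24)[(4) + (4) + (0) + (-4) + (0) + (-4) + (0) + (0) + (0)] = 0/24 = 0
  <chi_5*chi_7, chi_2> = (1/24)[1*(4)*conj(1) + 1*(4)*conj(1) + 2*(0)*conj(1) + 2*(-2)*conj(1) + 2*(0)*conj(1) + 2*(-2)*conj(1) + 2*(0)*conj(1) + 6*(0)*conj(-1) + 6*(0)*conj(-1)]
      = (1/24)[(4) + (4) + (0) + (-4) + (0) + (-4) + (0) + (0) + (0)] = 0/24 = 0
  <chi_5*chi_7, chi_3> = (1/24)[1*(4)*conj(1) + 1*(4)*conj(1) + 2*(0)*conj(-1) + 2*(-2)*conj(1) + 2*(0)*conj(-1) + 2*(-2)*conj(1) + 2*(0)*conj(-1) + 6*(0)*conj(1) + 6*(0)*conj(-1)]
      = (1/24)[(4) + (4) + (0) + (-4) + (0) + (-4) + (0) + (0) + (0)] = 0/24 = 0
  <chi_5*chi_7, chi_4> = (1/24)[1*(4)*conj(1) + 1*(4)*conj(1) + 2*(0)*conj(-1) + 2*(-2)*conj(1) + 2*(0)*conj(-1) + 2*(-2)*conj(1) + 2*(0)*conj(-1) + 6*(0)*conj(-1) + 6*(0)*conj(1)]
      = (1/24)[(4) + (4) + (0) + (-4) + (0) + (-4) + (0) + (0) + (0)] = 0/24 = 0
  <chi_5*chi_7, chi_5> = (1/24)[1*(4)*conj(2) + 1*(4)*conj(-2) + 2*(0)*conj(sqrt(3)) + 2*(-2)*conj(1) + 2*(0)*conj(0) + 2*(-2)*conj(-1) + 2*(0)*conj(-sqrt(3)) + 6*(0)*conj(0) + 6*(0)*conj(0)]
      = (1/24)[(8) + (-8) + (0) + (-4) + (0) + (4) + (0) + (0) + (0)] = 0/24 = 0
  <chi_5*chi_7, chi_6> = (1/24)[1*(4)*conj(2) + 1*(4)*conj(2) + 2*(0)*conj(1) + 2*(-2)*conj(-1) + 2*(0)*conj(-2) + 2*(-2)*conj(-1) + 2*(0)*conj(1) + 6*(0)*conj(0) + 6*(0)*conj(0)]
      = (1/24)[(8) + (8) + (0) + (4) + (0) + (4) + (0) + (0) + (0)] = 24/24 = 1
  <chi_5*chi_7, chi_7> = (1/24)[1*(4)*conj(2) + 1*(4)*conj(-2) + 2*(0)*conj(0) + 2*(-2)*conj(-2) + 2*(0)*conj(0) + 2*(-2)*conj(2) + 2*(0)*conj(0) + 6*(0)*conj(0) + 6*(0)*conj(0)]
      = (1/24)[(8) + (-8) + (0) + (8) + (0) + (-8) + (0) + (0) + (0)] = 0/24 = 0
  <chi_5*chi_7, chi_8> = (1/24)[1*(4)*conj(2) + 1*(4)*conj(2) + 2*(0)*conj(-1) + 2*(-2)*conj(-1) + 2*(0)*conj(2) + 2*(-2)*conj(-1) + 2*(0)*conj(-1) + 6*(0)*conj(0) + 6*(0)*conj(0)]
      = (1/24)[(8) + (8) + (0) + (4) + (0) + (4) + (0) + (0) + (0)] = 24/24 = 1
  <chi_5*chi_7, chi_9> = (1/24)[1*(4)*conj(2) + 1*(4)*conj(-2) + 2*(0)*conj(-sqrt(3)) + 2*(-2)*conj(1) + 2*(0)*conj(0) + 2*(-2)*conj(-1) + 2*(0)*conj(sqrt(3)) + 6*(0)*conj(0) + 6*(0)*conj(0)]
      = (1/24)[(8) + (-8) + (0) + (-4) + (0) + (4) + (0) + (0) + (0)] = 0/24 = 0
Hence the multiplicities are chi_6: 1, chi_8: 1. Dimension check: dim(chi_5)*dim(chi_7) = 2*2 = 4 and sum (mult * dim) = 1*2 + 1*2 = 4.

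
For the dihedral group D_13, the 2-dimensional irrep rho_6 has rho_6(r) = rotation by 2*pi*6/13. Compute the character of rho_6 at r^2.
chi_{rho_6}(r^2) = 2*cos(2*pi*6*2/13) = 2*cos(2*pi/13)

Argument: rho_6(r^2) is rotation by angle 2*pi*6*2/13, whose trace is 2*cos(2*pi*6*2/13) = 2*cos(2*pi/13).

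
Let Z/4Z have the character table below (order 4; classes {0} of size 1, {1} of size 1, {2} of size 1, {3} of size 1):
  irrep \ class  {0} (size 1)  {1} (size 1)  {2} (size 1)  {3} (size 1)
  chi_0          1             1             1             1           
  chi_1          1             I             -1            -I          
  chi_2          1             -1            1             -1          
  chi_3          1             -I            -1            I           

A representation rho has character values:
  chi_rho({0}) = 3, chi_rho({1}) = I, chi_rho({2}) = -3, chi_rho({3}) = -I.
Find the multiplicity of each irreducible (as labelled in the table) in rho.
Multiplicities: chi_0: 0, chi_1: 2, chi_2: 0, chi_3: 1.

Proof sketch: Use <chi_rho, chi> = (1/|G|) sum_C |C| * chi_rho(C) * conj(chi(C)) with |G| = 4 for each irreducible chi in the table:
  <chi_rho, chi_0> = (1/4)[1*(3)*conj(1) + 1*(I)*conj(1) + 1*(-3)*conj(1) + 1*(-I)*conj(1)]
      = (1/4)[(3) + (I) + (-3) + (-I)] = 0/4 = 0
  <chi_rho, chi_1> = (1/4)[1*(3)*conj(1) + 1*(I)*conj(I) + 1*(-3)*conj(-1) + 1*(-I)*conj(-I)]
      = (1/4)[(3) + (1) + (3) + (1)] = 8/4 = 2
  <chi_rho, chi_2> = (1/4)[1*(3)*conj(1) + 1*(I)*conj(-1) + 1*(-3)*conj(1) + 1*(-I)*conj(-1)]
      = (1/4)[(3) + (-I) + (-3) + (I)] = 0/4 = 0
  <chi_rho, chi_3> = (1/4)[1*(3)*conj(1) + 1*(I)*conj(-I) + 1*(-3)*conj(-1) + 1*(-I)*conj(I)]
      = (1/4)[(3) + (-1) + (3) + (-1)] = 4/4 = 1
(Exp terms are combined using exp(i*s)*conj(exp(i*t)) = exp(i*(s-t)), and sums of them are collapsed using the identity that for every m > 1 the m distinct m-th roots of unity sum to 0, e.g. 1 + exp(2*I*pi/3) + exp(-2*I*pi/3) = 0.)
Dimension check: dim(rho) = sum (mult * dim) = 0*1 + 2*1 + 0*1 + 1*1 = 3 = chi_rho(e) = 3.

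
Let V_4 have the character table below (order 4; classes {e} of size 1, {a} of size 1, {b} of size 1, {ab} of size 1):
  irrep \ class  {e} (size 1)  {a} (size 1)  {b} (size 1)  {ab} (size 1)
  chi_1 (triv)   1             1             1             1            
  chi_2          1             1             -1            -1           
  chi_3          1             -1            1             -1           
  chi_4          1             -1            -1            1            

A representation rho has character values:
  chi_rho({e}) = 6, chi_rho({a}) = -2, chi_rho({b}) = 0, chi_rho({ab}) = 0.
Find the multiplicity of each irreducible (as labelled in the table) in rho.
Multiplicities: chi_1: 1, chi_2: 1, chi_3: 2, chi_4: 2.

Working: Use <chi_rho, chi> = (1/|G|) sum_C |C| * chi_rho(C) * conj(chi(C)) with |G| = 4 for each irreducible chi in the table:
  <chi_rho, chi_1> = (1/4)[1*(6)*conj(1) + 1*(-2)*conj(1) + 1*(0)*conj(1) + 1*(0)*conj(1)]
      = (1/4)[(6) + (-2) + (0) + (0)] = 4/4 = 1
  <chi_rho, chi_2> = (1/4)[1*(6)*conj(1) + 1*(-2)*conj(1) + 1*(0)*conj(-1) + 1*(0)*conj(-1)]
      = (1/4)[(6) + (-2) + (0) + (0)] = 4/4 = 1
  <chi_rho, chi_3> = (1/4)[1*(6)*conj(1) + 1*(-2)*conj(-1) + 1*(0)*conj(1) + 1*(0)*conj(-1)]
      = (1/4)[(6) + (2) + (0) + (0)] = 8/4 = 2
  <chi_rho, chi_4> = (1/4)[1*(6)*conj(1) + 1*(-2)*conj(-1) + 1*(0)*conj(-1) + 1*(0)*conj(1)]
      = (1/4)[(6) + (2) + (0) + (0)] = 8/4 = 2
Dimension check: dim(rho) = sum (mult * dim) = 1*1 + 1*1 + 2*1 + 2*1 = 6 = chi_rho(e) = 6.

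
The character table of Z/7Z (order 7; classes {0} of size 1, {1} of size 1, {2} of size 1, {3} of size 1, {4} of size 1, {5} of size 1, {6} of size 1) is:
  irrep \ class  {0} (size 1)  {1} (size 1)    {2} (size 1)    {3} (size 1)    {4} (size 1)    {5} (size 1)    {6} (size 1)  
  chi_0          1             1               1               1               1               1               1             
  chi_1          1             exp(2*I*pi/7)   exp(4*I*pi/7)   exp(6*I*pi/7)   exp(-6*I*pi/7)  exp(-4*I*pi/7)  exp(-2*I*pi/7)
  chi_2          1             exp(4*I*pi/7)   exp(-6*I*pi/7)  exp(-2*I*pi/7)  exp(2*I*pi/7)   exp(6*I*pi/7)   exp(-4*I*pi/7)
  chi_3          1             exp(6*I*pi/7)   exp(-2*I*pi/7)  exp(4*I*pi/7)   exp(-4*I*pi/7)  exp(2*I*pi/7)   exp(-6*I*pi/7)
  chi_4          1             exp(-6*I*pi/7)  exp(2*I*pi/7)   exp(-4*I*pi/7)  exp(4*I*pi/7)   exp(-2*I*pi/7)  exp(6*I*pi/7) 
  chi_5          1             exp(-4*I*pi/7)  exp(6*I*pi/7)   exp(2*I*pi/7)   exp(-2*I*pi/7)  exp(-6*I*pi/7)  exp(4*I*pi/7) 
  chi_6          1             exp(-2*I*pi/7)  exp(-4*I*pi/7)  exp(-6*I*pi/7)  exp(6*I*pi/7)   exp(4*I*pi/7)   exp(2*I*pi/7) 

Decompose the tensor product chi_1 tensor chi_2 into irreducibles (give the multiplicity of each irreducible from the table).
chi_1 tensor chi_2 = chi_3 (all other irreducibles have multiplicity 0).

Details: The character of a tensor product is the pointwise product (chi_1 * chi_2)(C) = chi_1(C) * chi_2(C):
  {0}: (1)*(1), {1}: (exp(2*I*pi/7))*(exp(4*I*pi/7)), {2}: (exp(4*I*pi/7))*(exp(-6*I*pi/7)), {3}: (exp(6*I*pi/7))*(exp(-2*I*pi/7)), {4}: (exp(-6*I*pi/7))*(exp(2*I*pi/7)), {5}: (exp(-4*I*pi/7))*(exp(6*I*pi/7)), {6}: (exp(-2*I*pi/7))*(exp(-4*I*pi/7))
so (chi_1 * chi_2) takes values
  {0} -> 1, {1} -> exp(6*I*pi/7), {2} -> exp(-2*I*pi/7), {3} -> exp(4*I*pi/7), {4} -> exp(-4*I*pi/7), {5} -> exp(2*I*pi/7), {6} -> exp(-6*I*pi/7).
Now take the inner product of this character with each irreducible chi from the table, <chi_1*chi_2, chi> = (1/7) sum_C |C| (chi_1*chi_2)(C) conj(chi(C)):
  <chi_1*chi_2, chi_0> = (1/7)[1*(1)*conj(1) + 1*(exp(6*I*pi/7))*conj(1) + 1*(exp(-2*I*pi/7))*conj(1) + 1*(exp(4*I*pi/7))*conj(1) + 1*(exp(-4*I*pi/7))*conj(1) + 1*(exp(2*I*pi/7))*conj(1) + 1*(exp(-6*I*pi/7))*conj(1)]
      = (1/7)[(1) + (exp(6*I*pi/7)) + (exp(-2*I*pi/7)) + (exp(4*I*pi/7)) + (exp(-4*I*pi/7)) + (exp(2*I*pi/7)) + (exp(-6*I*pi/7))] = 0/7 = 0
  <chi_1*chi_2, chi_1> = (1/7)[1*(1)*conj(1) + 1*(exp(6*I*pi/7))*conj(exp(2*I*pi/7)) + 1*(exp(-2*I*pi/7))*conj(exp(4*I*pi/7)) + 1*(exp(4*I*pi/7))*conj(exp(6*I*pi/7)) + 1*(exp(-4*I*pi/7))*conj(exp(-6*I*pi/7)) + 1*(exp(2*I*pi/7))*conj(exp(-4*I*pi/7)) + 1*(exp(-6*I*pi/7))*conj(exp(-2*I*pi/7))]
      = (1/7)[(1) + (exp(4*I*pi/7)) + (exp(-6*I*pi/7)) + (exp(-2*I*pi/7)) + (exp(2*I*pi/7)) + (exp(6*I*pi/7)) + (exp(-4*I*pi/7))] = 0/7 = 0
  <chi_1*chi_2, chi_2> = (1/7)[1*(1)*conj(1) + 1*(exp(6*I*pi/7))*conj(exp(4*I*pi/7)) + 1*(exp(-2*I*pi/7))*conj(exp(-6*I*pi/7)) + 1*(exp(4*I*pi/7))*conj(exp(-2*I*pi/7)) + 1*(exp(-4*I*pi/7))*conj(exp(2*I*pi/7)) + 1*(exp(2*I*pi/7))*conj(exp(6*I*pi/7)) + 1*(exp(-6*I*pi/7))*conj(exp(-4*I*pi/7))]
      = (1/7)[(1) + (exp(2*I*pi/7)) + (exp(4*I*pi/7)) + (exp(6*I*pi/7)) + (exp(-6*I*pi/7)) + (exp(-4*I*pi/7)) + (exp(-2*I*pi/7))] = 0/7 = 0
  <chi_1*chi_2, chi_3> = (1/7)[1*(1)*conj(1) + 1*(exp(6*I*pi/7))*conj(exp(6*I*pi/7)) + 1*(exp(-2*I*pi/7))*conj(exp(-2*I*pi/7)) + 1*(exp(4*I*pi/7))*conj(exp(4*I*pi/7)) + 1*(exp(-4*I*pi/7))*conj(exp(-4*I*pi/7)) + 1*(exp(2*I*pi/7))*conj(exp(2*I*pi/7)) + 1*(exp(-6*I*pi/7))*conj(exp(-6*I*pi/7))]
      = (1/7)[(1) + (1) + (1) + (1) + (1) + (1) + (1)] = 7/7 = 1
  <chi_1*chi_2, chi_4> = (1/7)[1*(1)*conj(1) + 1*(exp(6*I*pi/7))*conj(exp(-6*I*pi/7)) + 1*(exp(-2*I*pi/7))*conj(exp(2*I*pi/7)) + 1*(exp(4*I*pi/7))*conj(exp(-4*I*pi/7)) + 1*(exp(-4*I*pi/7))*conj(exp(4*I*pi/7)) + 1*(exp(2*I*pi/7))*conj(exp(-2*I*pi/7)) + 1*(exp(-6*I*pi/7))*conj(exp(6*I*pi/7))]
      = (1/7)[(1) + (exp(-2*I*pi/7)) + (exp(-4*I*pi/7)) + (exp(-6*I*pi/7)) + (exp(6*I*pi/7)) + (exp(4*I*pi/7)) + (exp(2*I*pi/7))] = 0/7 = 0
  <chi_1*chi_2, chi_5> = (1/7)[1*(1)*conj(1) + 1*(exp(6*I*pi/7))*conj(exp(-4*I*pi/7)) + 1*(exp(-2*I*pi/7))*conj(exp(6*I*pi/7)) + 1*(exp(4*I*pi/7))*conj(exp(2*I*pi/7)) + 1*(exp(-4*I*pi/7))*conj(exp(-2*I*pi/7)) + 1*(exp(2*I*pi/7))*conj(exp(-6*I*pi/7)) + 1*(exp(-6*I*pi/7))*conj(exp(4*I*pi/7))]
      = (1/7)[(1) + (exp(-4*I*pi/7)) + (exp(6*I*pi/7)) + (exp(2*I*pi/7)) + (exp(-2*I*pi/7)) + (exp(-6*I*pi/7)) + (exp(4*I*pi/7))] = 0/7 = 0
  <chi_1*chi_2, chi_6> = (1/7)[1*(1)*conj(1) + 1*(exp(6*I*pi/7))*conj(exp(-2*I*pi/7)) + 1*(exp(-2*I*pi/7))*conj(exp(-4*I*pi/7)) + 1*(exp(4*I*pi/7))*conj(exp(-6*I*pi/7)) + 1*(exp(-4*I*pi/7))*conj(exp(6*I*pi/7)) + 1*(exp(2*I*pi/7))*conj(exp(4*I*pi/7)) + 1*(exp(-6*I*pi/7))*conj(exp(2*I*pi/7))]
      = (1/7)[(1) + (exp(-6*I*pi/7)) + (exp(2*I*pi/7)) + (exp(-4*I*pi/7)) + (exp(4*I*pi/7)) + (exp(-2*I*pi/7)) + (exp(6*I*pi/7))] = 0/7 = 0
(Exp terms are combined using exp(i*s)*conj(exp(i*t)) = exp(i*(s-t)), and sums of them are collapsed using the identity that for every m > 1 the m distinct m-th roots of unity sum to 0, e.g. 1 + exp(2*I*pi/3) + exp(-2*I*pi/3) = 0.)
Hence the multiplicities are chi_3: 1. Dimension check: dim(chi_1)*dim(chi_2) = 1*1 = 1 and sum (mult * dim) = 1*1 = 1.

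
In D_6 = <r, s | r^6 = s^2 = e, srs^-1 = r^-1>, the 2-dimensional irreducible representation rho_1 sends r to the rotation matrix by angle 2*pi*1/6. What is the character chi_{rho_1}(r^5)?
chi_{rho_1}(r^5) = 2*cos(2*pi*1*5/6) = 1

Reasoning: rho_1(r^5) is rotation by angle 2*pi*1*5/6, whose trace is 2*cos(2*pi*1*5/6) = 1.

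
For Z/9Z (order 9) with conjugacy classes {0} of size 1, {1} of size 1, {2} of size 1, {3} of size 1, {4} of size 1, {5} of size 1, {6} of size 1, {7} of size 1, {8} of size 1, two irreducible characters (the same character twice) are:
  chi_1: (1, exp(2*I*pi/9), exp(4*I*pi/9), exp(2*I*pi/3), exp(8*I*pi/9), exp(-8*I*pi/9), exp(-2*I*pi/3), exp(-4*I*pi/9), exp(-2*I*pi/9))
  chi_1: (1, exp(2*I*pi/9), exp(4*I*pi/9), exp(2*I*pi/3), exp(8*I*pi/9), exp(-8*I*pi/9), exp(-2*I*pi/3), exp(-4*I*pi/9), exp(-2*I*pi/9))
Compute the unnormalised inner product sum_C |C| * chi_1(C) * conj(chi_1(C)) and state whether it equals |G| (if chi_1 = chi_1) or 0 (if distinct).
Sum = 9 = |G| = 9; so <chi_1, chi_1> = 1 (norm-1 confirms irreducibility).

Explanation: Compute term by term over conjugacy classes (|C| * chi_1(C) * conj(chi_1(C))):
  1*(1)*conj(1) + 1*(exp(2*I*pi/9))*conj(exp(2*I*pi/9)) + 1*(exp(4*I*pi/9))*conj(exp(4*I*pi/9)) + 1*(exp(2*I*pi/3))*conj(exp(2*I*pi/3)) + 1*(exp(8*I*pi/9))*conj(exp(8*I*pi/9)) + 1*(exp(-8*I*pi/9))*conj(exp(-8*I*pi/9)) + 1*(exp(-2*I*pi/3))*conj(exp(-2*I*pi/3)) + 1*(exp(-4*I*pi/9))*conj(exp(-4*I*pi/9)) + 1*(exp(-2*I*pi/9))*conj(exp(-2*I*pi/9))
  = (1) + (1) + (1) + (1) + (1) + (1) + (1) + (1) + (1)
  = 9.
(Exp terms are combined using exp(i*s)*conj(exp(i*t)) = exp(i*(s-t)), and sums of them are collapsed using the identity that for every m > 1 the m distinct m-th roots of unity sum to 0, e.g. 1 + exp(2*I*pi/3) + exp(-2*I*pi/3) = 0.)
Dividing by |G| = 9 gives 9/9 = 1, matching the row-orthogonality relation <chi_1, chi_1> = [chi_1 = chi_1].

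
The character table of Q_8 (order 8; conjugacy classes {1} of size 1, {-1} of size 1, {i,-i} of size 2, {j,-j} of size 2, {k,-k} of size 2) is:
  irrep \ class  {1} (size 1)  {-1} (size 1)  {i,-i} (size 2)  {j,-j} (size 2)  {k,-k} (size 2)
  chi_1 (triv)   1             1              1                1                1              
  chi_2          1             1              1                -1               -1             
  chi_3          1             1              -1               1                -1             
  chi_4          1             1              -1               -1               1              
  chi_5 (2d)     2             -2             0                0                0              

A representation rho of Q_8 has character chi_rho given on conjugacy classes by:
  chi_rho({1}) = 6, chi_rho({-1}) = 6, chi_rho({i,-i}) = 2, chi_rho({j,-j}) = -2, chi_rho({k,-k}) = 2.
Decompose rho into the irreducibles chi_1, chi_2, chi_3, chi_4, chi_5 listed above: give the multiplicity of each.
Multiplicities: chi_1: 2, chi_2: 2, chi_3: 0, chi_4: 2, chi_5: 0.

Reasoning: Use <chi_rho, chi> = (1/|G|) sum_C |C| * chi_rho(C) * conj(chi(C)) with |G| = 8 for each irreducible chi in the table:
  <chi_rho, chi_1> = (1/8)[1*(6)*conj(1) + 1*(6)*conj(1) + 2*(2)*conj(1) + 2*(-2)*conj(1) + 2*(2)*conj(1)]
      = (1/8)[(6) + (6) + (4) + (-4) + (4)] = 16/8 = 2
  <chi_rho, chi_2> = (1/8)[1*(6)*conj(1) + 1*(6)*conj(1) + 2*(2)*conj(1) + 2*(-2)*conj(-1) + 2*(2)*conj(-1)]
      = (1/8)[(6) + (6) + (4) + (4) + (-4)] = 16/8 = 2
  <chi_rho, chi_3> = (1/8)[1*(6)*conj(1) + 1*(6)*conj(1) + 2*(2)*conj(-1) + 2*(-2)*conj(1) + 2*(2)*conj(-1)]
      = (1/8)[(6) + (6) + (-4) + (-4) + (-4)] = 0/8 = 0
  <chi_rho, chi_4> = (1/8)[1*(6)*conj(1) + 1*(6)*conj(1) + 2*(2)*conj(-1) + 2*(-2)*conj(-1) + 2*(2)*conj(1)]
      = (1/8)[(6) + (6) + (-4) + (4) + (4)] = 16/8 = 2
  <chi_rho, chi_5> = (1/8)[1*(6)*conj(2) + 1*(6)*conj(-2) + 2*(2)*conj(0) + 2*(-2)*conj(0) + 2*(2)*conj(0)]
      = (1/8)[(12) + (-12) + (0) + (0) + (0)] = 0/8 = 0
Dimension check: dim(rho) = sum (mult * dim) = 2*1 + 2*1 + 0*1 + 2*1 + 0*2 = 6 = chi_rho(e) = 6.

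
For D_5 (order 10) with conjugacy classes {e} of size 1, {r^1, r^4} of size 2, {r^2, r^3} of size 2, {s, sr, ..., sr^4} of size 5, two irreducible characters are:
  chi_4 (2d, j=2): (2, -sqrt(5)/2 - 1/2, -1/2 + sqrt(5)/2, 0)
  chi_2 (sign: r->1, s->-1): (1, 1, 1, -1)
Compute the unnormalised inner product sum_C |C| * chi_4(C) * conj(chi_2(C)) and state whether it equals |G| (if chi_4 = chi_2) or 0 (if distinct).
Sum = 0; so <chi_4, chi_2> = 0 (distinct irreducibles are orthogonal).

Compute term by term over conjugacy classes (|C| * chi_4(C) * conj(chi_2(C))):
  1*(2)*conj(1) + 2*(-sqrt(5)/2 - 1/2)*conj(1) + 2*(-1/2 + sqrt(5)/2)*conj(1) + 5*(0)*conj(-1)
  = (2) + (-sqrt(5) - 1) + (-1 + sqrt(5)) + (0)
  = 0.
Dividing by |G| = 10 gives 0/10 = 0, matching the row-orthogonality relation <chi_4, chi_2> = [chi_4 = chi_2].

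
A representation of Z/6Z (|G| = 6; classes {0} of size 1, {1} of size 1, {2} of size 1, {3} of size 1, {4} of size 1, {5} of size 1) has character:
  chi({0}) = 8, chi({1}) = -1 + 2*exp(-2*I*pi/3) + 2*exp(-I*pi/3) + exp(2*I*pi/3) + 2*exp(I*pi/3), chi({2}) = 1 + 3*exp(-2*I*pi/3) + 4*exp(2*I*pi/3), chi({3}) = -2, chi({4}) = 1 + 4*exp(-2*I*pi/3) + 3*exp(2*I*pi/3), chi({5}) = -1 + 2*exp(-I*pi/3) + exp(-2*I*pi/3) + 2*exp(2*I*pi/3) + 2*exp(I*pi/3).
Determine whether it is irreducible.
Not irreducible (reducible): <chi, chi> = 14 > 1.

Justification: <chi, chi> = (1/|G|) sum_C |C| * |chi(C)|^2 = (1/6)[1*|8|^2 + 1*|-1 + 2*exp(-2*I*pi/3) + 2*exp(-I*pi/3) + exp(2*I*pi/3) + 2*exp(I*pi/3)|^2 + 1*|1 + 3*exp(-2*I*pi/3) + 4*exp(2*I*pi/3)|^2 + 1*|-2|^2 + 1*|1 + 4*exp(-2*I*pi/3) + 3*exp(2*I*pi/3)|^2 + 1*|-1 + 2*exp(-I*pi/3) + exp(-2*I*pi/3) + 2*exp(2*I*pi/3) + 2*exp(I*pi/3)|^2]
  = (1/6)[(64) + (1) + (7) + (4) + (7) + (1)] = 84/6 = 14.
(Exp terms are combined using exp(i*s)*conj(exp(i*t)) = exp(i*(s-t)), and sums of them are collapsed using the identity that for every m > 1 the m distinct m-th roots of unity sum to 0, e.g. 1 + exp(2*I*pi/3) + exp(-2*I*pi/3) = 0.)
A character is irreducible iff <chi, chi> = 1, so this representation is reducible.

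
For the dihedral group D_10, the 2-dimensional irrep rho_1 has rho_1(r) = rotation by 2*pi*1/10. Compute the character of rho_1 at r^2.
chi_{rho_1}(r^2) = 2*cos(2*pi*1*2/10) = -1/2 + sqrt(5)/2

Justification: rho_1(r^2) is rotation by angle 2*pi*1*2/10, whose trace is 2*cos(2*pi*1*2/10) = -1/2 + sqrt(5)/2.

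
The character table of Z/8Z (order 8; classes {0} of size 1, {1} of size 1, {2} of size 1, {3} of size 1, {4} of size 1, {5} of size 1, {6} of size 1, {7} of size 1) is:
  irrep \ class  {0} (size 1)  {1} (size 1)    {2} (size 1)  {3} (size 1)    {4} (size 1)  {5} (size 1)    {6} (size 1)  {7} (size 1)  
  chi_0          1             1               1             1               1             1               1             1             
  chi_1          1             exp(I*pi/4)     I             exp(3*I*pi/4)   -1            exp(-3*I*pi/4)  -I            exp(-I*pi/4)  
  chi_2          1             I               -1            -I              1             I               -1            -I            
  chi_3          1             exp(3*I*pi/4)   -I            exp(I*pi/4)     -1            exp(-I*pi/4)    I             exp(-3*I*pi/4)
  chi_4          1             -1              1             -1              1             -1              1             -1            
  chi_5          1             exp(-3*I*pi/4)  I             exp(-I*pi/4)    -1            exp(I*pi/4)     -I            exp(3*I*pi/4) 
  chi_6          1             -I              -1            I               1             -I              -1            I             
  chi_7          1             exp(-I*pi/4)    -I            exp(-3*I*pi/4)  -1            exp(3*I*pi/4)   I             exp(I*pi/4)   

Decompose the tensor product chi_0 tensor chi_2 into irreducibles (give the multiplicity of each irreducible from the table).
chi_0 tensor chi_2 = chi_2 (all other irreducibles have multiplicity 0).

The character of a tensor product is the pointwise product (chi_0 * chi_2)(C) = chi_0(C) * chi_2(C):
  {0}: (1)*(1), {1}: (1)*(I), {2}: (1)*(-1), {3}: (1)*(-I), {4}: (1)*(1), {5}: (1)*(I), {6}: (1)*(-1), {7}: (1)*(-I)
so (chi_0 * chi_2) takes values
  {0} -> 1, {1} -> I, {2} -> -1, {3} -> -I, {4} -> 1, {5} -> I, {6} -> -1, {7} -> -I.
Now take the inner product of this character with each irreducible chi from the table, <chi_0*chi_2, chi> = (1/8) sum_C |C| (chi_0*chi_2)(C) conj(chi(C)):
  <chi_0*chi_2, chi_0> = (1/8)[1*(1)*conj(1) + 1*(I)*conj(1) + 1*(-1)*conj(1) + 1*(-I)*conj(1) + 1*(1)*conj(1) + 1*(I)*conj(1) + 1*(-1)*conj(1) + 1*(-I)*conj(1)]
      = (1/8)[(1) + (I) + (-1) + (-I) + (1) + (I) + (-1) + (-I)] = 0/8 = 0
  <chi_0*chi_2, chi_1> = (1/8)[1*(1)*conj(1) + 1*(I)*conj(exp(I*pi/4)) + 1*(-1)*conj(I) + 1*(-I)*conj(exp(3*I*pi/4)) + 1*(1)*conj(-1) + 1*(I)*conj(exp(-3*I*pi/4)) + 1*(-1)*conj(-I) + 1*(-I)*conj(exp(-I*pi/4))]
      = (1/8)[(1) + (exp(I*pi/4)) + (I) + (-exp(-I*pi/4)) + (-1) + (exp(-3*I*pi/4)) + (-I) + (-exp(3*I*pi/4))] = 0/8 = 0
  <chi_0*chi_2, chi_2> = (1/8)[1*(1)*conj(1) + 1*(I)*conj(I) + 1*(-1)*conj(-1) + 1*(-I)*conj(-I) + 1*(1)*conj(1) + 1*(I)*conj(I) + 1*(-1)*conj(-1) + 1*(-I)*conj(-I)]
      = (1/8)[(1) + (1) + (1) + (1) + (1) + (1) + (1) + (1)] = 8/8 = 1
  <chi_0*chi_2, chi_3> = (1/8)[1*(1)*conj(1) + 1*(I)*conj(exp(3*I*pi/4)) + 1*(-1)*conj(-I) + 1*(-I)*conj(exp(I*pi/4)) + 1*(1)*conj(-1) + 1*(I)*conj(exp(-I*pi/4)) + 1*(-1)*conj(I) + 1*(-I)*conj(exp(-3*I*pi/4))]
      = (1/8)[(1) + (exp(-I*pi/4)) + (-I) + (-exp(I*pi/4)) + (-1) + (exp(3*I*pi/4)) + (I) + (-exp(-3*I*pi/4))] = 0/8 = 0
  <chi_0*chi_2, chi_4> = (1/8)[1*(1)*conj(1) + 1*(I)*conj(-1) + 1*(-1)*conj(1) + 1*(-I)*conj(-1) + 1*(1)*conj(1) + 1*(I)*conj(-1) + 1*(-1)*conj(1) + 1*(-I)*conj(-1)]
      = (1/8)[(1) + (-I) + (-1) + (I) + (1) + (-I) + (-1) + (I)] = 0/8 = 0
  <chi_0*chi_2, chi_5> = (1/8)[1*(1)*conj(1) + 1*(I)*conj(exp(-3*I*pi/4)) + 1*(-1)*conj(I) + 1*(-I)*conj(exp(-I*pi/4)) + 1*(1)*conj(-1) + 1*(I)*conj(exp(I*pi/4)) + 1*(-1)*conj(-I) + 1*(-I)*conj(exp(3*I*pi/4))]
      = (1/8)[(1) + (exp(-3*I*pi/4)) + (I) + (-exp(3*I*pi/4)) + (-1) + (exp(I*pi/4)) + (-I) + (-exp(-I*pi/4))] = 0/8 = 0
  <chi_0*chi_2, chi_6> = (1/8)[1*(1)*conj(1) + 1*(I)*conj(-I) + 1*(-1)*conj(-1) + 1*(-I)*conj(I) + 1*(1)*conj(1) + 1*(I)*conj(-I) + 1*(-1)*conj(-1) + 1*(-I)*conj(I)]
      = (1/8)[(1) + (-1) + (1) + (-1) + (1) + (-1) + (1) + (-1)] = 0/8 = 0
  <chi_0*chi_2, chi_7> = (1/8)[1*(1)*conj(1) + 1*(I)*conj(exp(-I*pi/4)) + 1*(-1)*conj(-I) + 1*(-I)*conj(exp(-3*I*pi/4)) + 1*(1)*conj(-1) + 1*(I)*conj(exp(3*I*pi/4)) + 1*(-1)*conj(I) + 1*(-I)*conj(exp(I*pi/4))]
      = (1/8)[(1) + (exp(3*I*pi/4)) + (-I) + (-exp(-3*I*pi/4)) + (-1) + (exp(-I*pi/4)) + (I) + (-exp(I*pi/4))] = 0/8 = 0
(Exp terms are combined using exp(i*s)*conj(exp(i*t)) = exp(i*(s-t)), and sums of them are collapsed using the identity that for every m > 1 the m distinct m-th roots of unity sum to 0, e.g. 1 + exp(2*I*pi/3) + exp(-2*I*pi/3) = 0.)
Hence the multiplicities are chi_2: 1. Dimension check: dim(chi_0)*dim(chi_2) = 1*1 = 1 and sum (mult * dim) = 1*1 = 1.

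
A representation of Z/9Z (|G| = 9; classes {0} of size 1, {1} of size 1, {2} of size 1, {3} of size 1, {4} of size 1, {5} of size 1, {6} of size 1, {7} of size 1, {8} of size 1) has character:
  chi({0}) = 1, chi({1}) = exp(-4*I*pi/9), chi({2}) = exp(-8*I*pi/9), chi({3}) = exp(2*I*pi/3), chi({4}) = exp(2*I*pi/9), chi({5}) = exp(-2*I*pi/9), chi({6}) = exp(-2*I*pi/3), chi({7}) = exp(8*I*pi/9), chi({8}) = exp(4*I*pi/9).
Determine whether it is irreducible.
Irreducible: <chi, chi> = 1.

Argument: <chi, chi> = (1/|G|) sum_C |C| * |chi(C)|^2 = (1/9)[1*|1|^2 + 1*|exp(-4*I*pi/9)|^2 + 1*|exp(-8*I*pi/9)|^2 + 1*|exp(2*I*pi/3)|^2 + 1*|exp(2*I*pi/9)|^2 + 1*|exp(-2*I*pi/9)|^2 + 1*|exp(-2*I*pi/3)|^2 + 1*|exp(8*I*pi/9)|^2 + 1*|exp(4*I*pi/9)|^2]
  = (1/9)[(1) + (1) + (1) + (1) + (1) + (1) + (1) + (1) + (1)] = 9/9 = 1.
(Exp terms are combined using exp(i*s)*conj(exp(i*t)) = exp(i*(s-t)), and sums of them are collapsed using the identity that for every m > 1 the m distinct m-th roots of unity sum to 0, e.g. 1 + exp(2*I*pi/3) + exp(-2*I*pi/3) = 0.)
A character is irreducible iff <chi, chi> = 1, so this representation is irreducible.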